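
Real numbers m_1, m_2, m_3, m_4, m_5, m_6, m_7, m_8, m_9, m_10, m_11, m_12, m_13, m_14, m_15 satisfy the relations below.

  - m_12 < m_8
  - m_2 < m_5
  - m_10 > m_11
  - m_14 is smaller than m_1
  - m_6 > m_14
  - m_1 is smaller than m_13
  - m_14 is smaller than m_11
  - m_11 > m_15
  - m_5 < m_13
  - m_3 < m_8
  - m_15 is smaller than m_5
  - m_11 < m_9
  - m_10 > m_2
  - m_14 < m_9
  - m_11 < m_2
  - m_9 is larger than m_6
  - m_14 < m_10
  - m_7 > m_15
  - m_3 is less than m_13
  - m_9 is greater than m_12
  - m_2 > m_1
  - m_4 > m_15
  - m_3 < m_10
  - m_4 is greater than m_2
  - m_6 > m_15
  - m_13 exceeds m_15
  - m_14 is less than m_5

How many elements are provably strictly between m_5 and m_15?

2

Chaining upward from m_15 reaches: m_11, m_2, m_4, m_7, m_6, m_9, m_13, m_10.
Chaining downward from m_5 reaches: m_14, m_11, m_1, m_2.
Strictly between m_15 and m_5 are those in both lists: m_11, m_2 — 2 elements.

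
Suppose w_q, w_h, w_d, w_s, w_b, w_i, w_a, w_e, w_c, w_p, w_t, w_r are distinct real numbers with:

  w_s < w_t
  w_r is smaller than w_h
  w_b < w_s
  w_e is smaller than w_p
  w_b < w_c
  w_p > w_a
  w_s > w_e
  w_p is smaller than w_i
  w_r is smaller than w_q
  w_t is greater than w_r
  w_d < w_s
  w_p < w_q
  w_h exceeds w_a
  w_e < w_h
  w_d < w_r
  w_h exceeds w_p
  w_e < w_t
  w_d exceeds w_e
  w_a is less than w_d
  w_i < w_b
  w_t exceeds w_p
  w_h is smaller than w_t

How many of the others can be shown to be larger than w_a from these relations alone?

10

The elements the relations force above w_a are w_d, w_r, w_p, w_i, w_b, w_c, w_h, w_s, w_t, w_q — no chain reaches any other.
That is 10.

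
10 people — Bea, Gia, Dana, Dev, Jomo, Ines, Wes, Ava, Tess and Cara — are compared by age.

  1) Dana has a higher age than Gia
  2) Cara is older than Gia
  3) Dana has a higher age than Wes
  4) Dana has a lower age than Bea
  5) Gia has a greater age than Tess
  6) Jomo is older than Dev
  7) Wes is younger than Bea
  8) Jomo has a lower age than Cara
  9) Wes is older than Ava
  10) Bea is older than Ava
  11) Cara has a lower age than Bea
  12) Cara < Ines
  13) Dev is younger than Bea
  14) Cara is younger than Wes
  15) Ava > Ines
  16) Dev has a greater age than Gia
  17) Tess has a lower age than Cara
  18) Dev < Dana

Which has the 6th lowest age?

Ines

Piecing the relations together gives one ordering: Tess < Gia < Dev < Jomo < Cara < Ines < Ava < Wes < Dana < Bea.
Counting 6 from the smallest end gives Ines.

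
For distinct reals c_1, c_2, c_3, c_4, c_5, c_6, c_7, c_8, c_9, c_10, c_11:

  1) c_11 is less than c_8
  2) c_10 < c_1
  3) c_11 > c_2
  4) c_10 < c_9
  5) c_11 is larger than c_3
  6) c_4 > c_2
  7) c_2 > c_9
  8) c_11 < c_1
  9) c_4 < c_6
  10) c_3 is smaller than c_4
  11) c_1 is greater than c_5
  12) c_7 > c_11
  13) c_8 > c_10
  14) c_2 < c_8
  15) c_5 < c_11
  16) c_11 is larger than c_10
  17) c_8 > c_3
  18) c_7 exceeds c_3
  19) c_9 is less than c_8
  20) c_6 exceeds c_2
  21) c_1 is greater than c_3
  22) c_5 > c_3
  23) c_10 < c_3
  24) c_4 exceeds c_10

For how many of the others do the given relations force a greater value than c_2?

6

Directly above c_2: c_11, c_4, c_6, c_8.
One step further: c_7, c_1 (6 so far).
No other element is forced above c_2 by the given relations, so the count is 6.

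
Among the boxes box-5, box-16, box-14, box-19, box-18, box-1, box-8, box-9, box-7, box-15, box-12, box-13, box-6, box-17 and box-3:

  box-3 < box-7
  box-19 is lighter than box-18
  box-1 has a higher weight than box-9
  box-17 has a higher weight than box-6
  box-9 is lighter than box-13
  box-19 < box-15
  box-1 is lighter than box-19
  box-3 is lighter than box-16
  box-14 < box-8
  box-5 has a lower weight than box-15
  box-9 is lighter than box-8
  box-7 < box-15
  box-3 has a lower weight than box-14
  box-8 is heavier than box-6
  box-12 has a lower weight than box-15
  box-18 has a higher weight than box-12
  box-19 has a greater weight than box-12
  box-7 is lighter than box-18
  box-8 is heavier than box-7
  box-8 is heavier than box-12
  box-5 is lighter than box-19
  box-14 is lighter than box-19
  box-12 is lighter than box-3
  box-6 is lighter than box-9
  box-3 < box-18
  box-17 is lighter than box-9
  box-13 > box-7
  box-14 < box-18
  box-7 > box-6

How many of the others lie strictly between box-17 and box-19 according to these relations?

Chaining upward from box-17 reaches: box-9, box-1, box-18, box-15, box-8, box-13.
Chaining downward from box-19 reaches: box-5, box-6, box-12, box-3, box-9, box-1, box-14.
Strictly between box-17 and box-19 are those in both lists: box-9, box-1 — 2 elements.

2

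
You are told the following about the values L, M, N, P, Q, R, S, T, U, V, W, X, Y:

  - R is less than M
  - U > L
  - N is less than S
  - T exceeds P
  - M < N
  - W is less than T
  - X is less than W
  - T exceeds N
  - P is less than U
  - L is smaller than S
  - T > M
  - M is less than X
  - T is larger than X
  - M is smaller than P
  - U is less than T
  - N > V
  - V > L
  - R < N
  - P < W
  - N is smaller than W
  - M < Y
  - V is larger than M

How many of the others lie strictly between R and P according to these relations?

1

The relations place R below P. An element lies strictly between them when it is forced above R and also forced below P.
Above R: {M, V, N, Y, U, X, W, T, S}. Below P: {M}.
Intersection: {M} — 1.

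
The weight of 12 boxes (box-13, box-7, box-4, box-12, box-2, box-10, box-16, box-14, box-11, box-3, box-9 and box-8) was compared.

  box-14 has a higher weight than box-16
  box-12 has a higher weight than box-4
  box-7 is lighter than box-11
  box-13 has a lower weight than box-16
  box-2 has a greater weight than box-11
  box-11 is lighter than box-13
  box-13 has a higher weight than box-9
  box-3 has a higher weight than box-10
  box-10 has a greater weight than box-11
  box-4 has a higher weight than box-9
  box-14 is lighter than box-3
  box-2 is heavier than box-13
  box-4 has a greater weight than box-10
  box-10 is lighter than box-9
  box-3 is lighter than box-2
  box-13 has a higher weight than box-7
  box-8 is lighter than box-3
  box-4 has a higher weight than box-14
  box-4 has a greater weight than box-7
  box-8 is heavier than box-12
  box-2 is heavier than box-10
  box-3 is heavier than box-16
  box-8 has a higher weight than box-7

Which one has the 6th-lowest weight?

box-16

Piecing the relations together gives one ordering: box-7 < box-11 < box-10 < box-9 < box-13 < box-16 < box-14 < box-4 < box-12 < box-8 < box-3 < box-2.
The 6th smallest is box-16.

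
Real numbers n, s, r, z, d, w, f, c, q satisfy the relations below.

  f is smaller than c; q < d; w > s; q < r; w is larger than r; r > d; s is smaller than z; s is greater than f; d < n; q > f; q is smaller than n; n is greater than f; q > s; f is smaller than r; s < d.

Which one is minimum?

Chaining upward from f: directly above it, s, q, c, n, r; then z, d, w.
That covers every other element, and nothing is given below f, so f is the minimum.

f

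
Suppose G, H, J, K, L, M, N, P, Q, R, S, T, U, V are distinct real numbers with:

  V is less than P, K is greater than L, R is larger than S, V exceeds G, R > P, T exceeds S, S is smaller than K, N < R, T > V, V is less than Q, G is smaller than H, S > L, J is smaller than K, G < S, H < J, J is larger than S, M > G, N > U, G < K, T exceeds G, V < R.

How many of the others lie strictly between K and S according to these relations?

The relations place S below K. An element lies strictly between them when it is forced above S and also forced below K.
Above S: {T, R, J}. Below K: {G, L, H, J}.
Intersection: {J} — 1.

1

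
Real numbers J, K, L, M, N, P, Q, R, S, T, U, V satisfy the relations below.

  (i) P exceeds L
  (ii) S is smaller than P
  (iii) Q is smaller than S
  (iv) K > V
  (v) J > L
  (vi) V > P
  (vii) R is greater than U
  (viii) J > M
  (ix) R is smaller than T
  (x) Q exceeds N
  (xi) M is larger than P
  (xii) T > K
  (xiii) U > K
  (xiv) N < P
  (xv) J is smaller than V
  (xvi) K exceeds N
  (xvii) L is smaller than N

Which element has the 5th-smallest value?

P

Chaining the given pairs: L < N < Q < S < P < M < J < V < K < U < R < T.
The 5th smallest is P.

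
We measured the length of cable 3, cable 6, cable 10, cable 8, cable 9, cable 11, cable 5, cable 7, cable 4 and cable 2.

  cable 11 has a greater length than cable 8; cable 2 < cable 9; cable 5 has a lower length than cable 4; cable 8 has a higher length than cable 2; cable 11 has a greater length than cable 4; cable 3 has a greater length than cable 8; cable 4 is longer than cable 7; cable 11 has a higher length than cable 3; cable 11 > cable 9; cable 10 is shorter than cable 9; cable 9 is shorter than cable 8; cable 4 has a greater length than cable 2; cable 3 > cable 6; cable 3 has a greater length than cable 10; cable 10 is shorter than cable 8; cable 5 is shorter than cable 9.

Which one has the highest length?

cable 11

cable 10 is not greatest since cable 10 < cable 8; cable 5 is not greatest since cable 5 < cable 4; cable 2 is not greatest since cable 2 < cable 8; cable 9 is not greatest since cable 9 < cable 8; cable 8 is not greatest since cable 8 < cable 11; cable 7 is not greatest since cable 7 < cable 4; cable 6 is not greatest since cable 6 < cable 3; cable 4 is not greatest since cable 4 < cable 11; cable 3 is not greatest since cable 3 < cable 11.
Only cable 11 has nothing above it, so cable 11 is the highest length.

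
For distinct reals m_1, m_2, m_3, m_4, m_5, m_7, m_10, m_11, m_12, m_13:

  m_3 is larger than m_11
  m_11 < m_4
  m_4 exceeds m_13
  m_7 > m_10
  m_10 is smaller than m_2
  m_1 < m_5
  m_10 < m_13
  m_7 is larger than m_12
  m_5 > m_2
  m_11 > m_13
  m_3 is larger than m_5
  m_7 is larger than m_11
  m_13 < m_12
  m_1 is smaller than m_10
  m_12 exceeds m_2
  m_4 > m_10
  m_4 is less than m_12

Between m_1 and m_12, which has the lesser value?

Link the given pairs in sequence: m_1 < m_10; m_10 < m_13; m_13 < m_11; m_11 < m_4; m_4 < m_12.
Chaining these gives m_1 < m_10 < m_13 < m_11 < m_4 < m_12.
So m_1 < m_12; m_1 is the smaller of the two.

m_1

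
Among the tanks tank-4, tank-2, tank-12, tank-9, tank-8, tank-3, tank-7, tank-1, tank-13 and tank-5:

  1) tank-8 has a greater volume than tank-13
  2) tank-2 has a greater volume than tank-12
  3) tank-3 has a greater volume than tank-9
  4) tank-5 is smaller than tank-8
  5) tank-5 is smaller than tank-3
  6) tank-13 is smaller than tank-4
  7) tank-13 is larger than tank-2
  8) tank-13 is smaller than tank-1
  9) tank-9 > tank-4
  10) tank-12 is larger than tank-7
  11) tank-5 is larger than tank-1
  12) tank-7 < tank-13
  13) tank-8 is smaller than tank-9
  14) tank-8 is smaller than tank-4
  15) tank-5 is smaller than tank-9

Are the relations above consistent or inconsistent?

consistent

Every relation is compatible with tank-7 < tank-12 < tank-2 < tank-13 < tank-1 < tank-5 < tank-8 < tank-4 < tank-9 < tank-3; the set is consistent.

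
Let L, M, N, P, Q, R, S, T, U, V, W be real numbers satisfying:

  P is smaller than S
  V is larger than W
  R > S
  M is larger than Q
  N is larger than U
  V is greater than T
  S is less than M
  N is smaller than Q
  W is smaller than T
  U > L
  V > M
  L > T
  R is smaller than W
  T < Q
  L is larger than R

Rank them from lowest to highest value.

The consecutive links are each given: P < S; S < R; R < W; W < T; T < L; L < U; U < N; N < Q; Q < M; M < V.

P < S < R < W < T < L < U < N < Q < M < V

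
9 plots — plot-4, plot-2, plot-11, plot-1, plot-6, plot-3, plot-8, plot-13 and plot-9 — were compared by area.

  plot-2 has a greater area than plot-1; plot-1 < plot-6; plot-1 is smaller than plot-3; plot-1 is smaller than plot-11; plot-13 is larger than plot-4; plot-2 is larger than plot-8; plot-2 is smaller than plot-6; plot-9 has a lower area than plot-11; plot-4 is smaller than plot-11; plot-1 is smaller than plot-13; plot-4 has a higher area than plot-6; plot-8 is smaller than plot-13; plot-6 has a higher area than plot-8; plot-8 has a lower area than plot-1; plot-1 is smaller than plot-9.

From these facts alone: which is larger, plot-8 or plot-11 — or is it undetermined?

plot-11

plot-8 < plot-2 and plot-2 < plot-6 give plot-8 < plot-6.
Then plot-6 < plot-4 extends the chain to plot-4.
With plot-4 < plot-11: plot-8 < plot-2 < plot-6 < plot-4 < plot-11.
So plot-11 is larger.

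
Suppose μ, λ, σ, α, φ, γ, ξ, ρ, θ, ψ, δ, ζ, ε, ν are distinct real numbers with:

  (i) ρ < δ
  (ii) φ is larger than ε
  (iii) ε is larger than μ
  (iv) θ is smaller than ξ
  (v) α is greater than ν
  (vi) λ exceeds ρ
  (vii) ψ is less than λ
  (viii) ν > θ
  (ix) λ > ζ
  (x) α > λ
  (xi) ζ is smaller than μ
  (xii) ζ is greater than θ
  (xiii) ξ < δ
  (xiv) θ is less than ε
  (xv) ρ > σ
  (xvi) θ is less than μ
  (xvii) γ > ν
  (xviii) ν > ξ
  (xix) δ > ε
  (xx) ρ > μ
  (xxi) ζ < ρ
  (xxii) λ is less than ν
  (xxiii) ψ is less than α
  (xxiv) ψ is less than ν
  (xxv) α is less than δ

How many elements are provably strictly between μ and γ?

The relations place μ below γ. An element lies strictly between them when it is forced above μ and also forced below γ.
Above μ: {ρ, λ, ν, α, ε, φ, δ}. Below γ: {σ, θ, ζ, ψ, ρ, ξ, λ, ν}.
Intersection: {ρ, λ, ν} — 3.

3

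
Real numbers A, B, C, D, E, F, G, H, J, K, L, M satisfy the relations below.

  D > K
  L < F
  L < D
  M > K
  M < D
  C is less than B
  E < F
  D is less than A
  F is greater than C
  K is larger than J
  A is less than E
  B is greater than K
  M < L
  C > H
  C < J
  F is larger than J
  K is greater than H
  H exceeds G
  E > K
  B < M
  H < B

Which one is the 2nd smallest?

Piecing the relations together gives one ordering: G < H < C < J < K < B < M < L < D < A < E < F.
Counting 2 from the smallest end gives H.

H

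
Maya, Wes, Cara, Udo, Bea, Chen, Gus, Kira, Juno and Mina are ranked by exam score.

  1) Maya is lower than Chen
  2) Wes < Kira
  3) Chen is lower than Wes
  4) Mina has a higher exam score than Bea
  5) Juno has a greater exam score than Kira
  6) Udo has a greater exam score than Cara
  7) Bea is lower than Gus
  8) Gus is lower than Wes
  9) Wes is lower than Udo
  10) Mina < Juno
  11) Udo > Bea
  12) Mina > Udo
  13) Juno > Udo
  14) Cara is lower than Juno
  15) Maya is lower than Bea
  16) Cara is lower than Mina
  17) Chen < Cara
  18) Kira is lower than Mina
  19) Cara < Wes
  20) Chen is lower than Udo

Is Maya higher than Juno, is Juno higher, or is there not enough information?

Juno

Maya < Chen < Cara < Wes < Kira < Mina < Juno, by transitivity through Chen, Cara, Wes, Kira, Mina.
So Juno is higher.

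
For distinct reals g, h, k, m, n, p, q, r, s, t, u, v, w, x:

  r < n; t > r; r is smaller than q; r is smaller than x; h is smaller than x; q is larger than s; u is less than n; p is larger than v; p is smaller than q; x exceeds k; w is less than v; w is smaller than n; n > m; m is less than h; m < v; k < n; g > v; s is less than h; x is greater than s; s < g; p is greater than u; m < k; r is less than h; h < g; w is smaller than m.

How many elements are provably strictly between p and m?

Chaining upward from m reaches: v, h, g, q, k, n, x.
Chaining downward from p reaches: w, v, u.
Strictly between m and p are those in both lists: v — 1 element.

1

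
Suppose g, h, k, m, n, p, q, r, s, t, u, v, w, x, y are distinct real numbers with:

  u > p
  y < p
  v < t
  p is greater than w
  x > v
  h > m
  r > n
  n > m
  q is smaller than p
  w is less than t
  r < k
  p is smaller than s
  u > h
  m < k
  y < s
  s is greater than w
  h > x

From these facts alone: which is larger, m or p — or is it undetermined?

Following every chain through m: above m we get n, r, k, h, u.
p is not reached, and no chain runs the other way from p to m.
So the given relations leave the order of m and p undetermined.

undetermined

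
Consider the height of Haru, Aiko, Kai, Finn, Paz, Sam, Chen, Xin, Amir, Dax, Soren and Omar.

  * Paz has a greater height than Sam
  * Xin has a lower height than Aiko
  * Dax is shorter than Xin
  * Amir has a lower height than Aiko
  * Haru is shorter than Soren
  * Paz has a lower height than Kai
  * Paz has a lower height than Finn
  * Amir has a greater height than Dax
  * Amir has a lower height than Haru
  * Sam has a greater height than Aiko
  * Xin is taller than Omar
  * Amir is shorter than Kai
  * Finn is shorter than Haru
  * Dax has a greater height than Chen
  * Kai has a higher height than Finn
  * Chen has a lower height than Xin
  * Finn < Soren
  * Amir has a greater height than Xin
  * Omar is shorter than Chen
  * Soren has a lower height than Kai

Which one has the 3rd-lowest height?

The consecutive relations fix a unique order: Omar < Chen < Dax < Xin < Amir < Aiko < Sam < Paz < Finn < Haru < Soren < Kai.
Counting 3 from the smallest end gives Dax.

Dax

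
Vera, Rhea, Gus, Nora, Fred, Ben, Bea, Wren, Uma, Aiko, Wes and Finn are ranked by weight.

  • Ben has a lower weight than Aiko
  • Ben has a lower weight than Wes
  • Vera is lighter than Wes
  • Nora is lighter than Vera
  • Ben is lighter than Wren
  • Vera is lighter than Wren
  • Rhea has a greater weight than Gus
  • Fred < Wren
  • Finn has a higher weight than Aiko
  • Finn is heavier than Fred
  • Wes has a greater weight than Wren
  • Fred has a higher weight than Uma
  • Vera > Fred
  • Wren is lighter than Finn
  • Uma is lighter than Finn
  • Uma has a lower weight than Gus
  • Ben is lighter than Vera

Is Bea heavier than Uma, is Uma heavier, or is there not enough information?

Following every chain through Uma: above Uma we get Fred, Gus, Vera, Wren, Wes, Rhea, Finn.
Bea is not reached, and no chain runs the other way from Bea to Uma.
So the given relations leave the order of Uma and Bea undetermined.

undetermined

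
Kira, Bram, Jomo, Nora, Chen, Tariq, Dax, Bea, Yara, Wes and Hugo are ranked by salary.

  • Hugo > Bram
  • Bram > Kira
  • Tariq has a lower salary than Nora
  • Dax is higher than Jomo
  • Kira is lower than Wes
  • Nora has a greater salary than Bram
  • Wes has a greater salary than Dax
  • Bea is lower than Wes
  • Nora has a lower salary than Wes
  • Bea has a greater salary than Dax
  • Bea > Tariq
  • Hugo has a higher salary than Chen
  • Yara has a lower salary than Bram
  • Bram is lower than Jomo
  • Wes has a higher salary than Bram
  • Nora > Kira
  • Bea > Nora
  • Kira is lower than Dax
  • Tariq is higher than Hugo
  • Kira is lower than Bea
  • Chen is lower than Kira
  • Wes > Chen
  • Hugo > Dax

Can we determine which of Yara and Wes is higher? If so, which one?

Yara < Bram and Bram < Jomo give Yara < Jomo.
Then Jomo < Dax extends the chain to Dax.
With Dax < Hugo: Yara < Bram < Jomo < Dax < Hugo.
With Hugo < Tariq: Yara < Bram < Jomo < Dax < Hugo < Tariq.
With Tariq < Nora: Yara < Bram < Jomo < Dax < Hugo < Tariq < Nora.
With Nora < Bea: Yara < Bram < Jomo < Dax < Hugo < Tariq < Nora < Bea.
Then Bea < Wes extends the chain to Wes.
So Wes is higher.

Wes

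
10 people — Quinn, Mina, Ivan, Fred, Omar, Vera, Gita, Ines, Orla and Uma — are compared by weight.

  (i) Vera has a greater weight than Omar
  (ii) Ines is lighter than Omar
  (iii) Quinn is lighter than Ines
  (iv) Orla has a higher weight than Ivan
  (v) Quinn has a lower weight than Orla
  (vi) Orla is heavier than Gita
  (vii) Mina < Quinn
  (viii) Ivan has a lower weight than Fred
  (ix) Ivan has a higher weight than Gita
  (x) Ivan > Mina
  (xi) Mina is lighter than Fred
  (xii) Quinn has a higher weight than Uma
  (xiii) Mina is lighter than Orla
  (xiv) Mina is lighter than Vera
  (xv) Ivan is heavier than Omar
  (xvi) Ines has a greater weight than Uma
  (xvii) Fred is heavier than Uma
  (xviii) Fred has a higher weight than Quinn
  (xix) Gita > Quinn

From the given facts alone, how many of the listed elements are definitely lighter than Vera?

Directly below Vera: Mina, Omar.
One step further: Ines (3 so far).
One step further: Uma, Quinn (5 so far).
Nothing else is reachable below Vera; 5 in all.

5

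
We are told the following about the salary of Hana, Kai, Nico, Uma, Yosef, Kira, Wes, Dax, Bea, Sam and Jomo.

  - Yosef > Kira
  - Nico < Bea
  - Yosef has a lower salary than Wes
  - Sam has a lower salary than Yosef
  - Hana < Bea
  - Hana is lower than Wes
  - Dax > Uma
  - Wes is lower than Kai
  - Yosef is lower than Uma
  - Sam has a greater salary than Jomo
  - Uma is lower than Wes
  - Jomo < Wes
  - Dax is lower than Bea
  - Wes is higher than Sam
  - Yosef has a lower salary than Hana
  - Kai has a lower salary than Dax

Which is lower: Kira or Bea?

Link the given pairs in sequence: Kira < Yosef; Yosef < Hana; Hana < Wes; Wes < Kai; Kai < Dax; Dax < Bea.
Chaining these gives Kira < Yosef < Hana < Wes < Kai < Dax < Bea.
So Kira < Bea; Kira is the lower of the two.

Kira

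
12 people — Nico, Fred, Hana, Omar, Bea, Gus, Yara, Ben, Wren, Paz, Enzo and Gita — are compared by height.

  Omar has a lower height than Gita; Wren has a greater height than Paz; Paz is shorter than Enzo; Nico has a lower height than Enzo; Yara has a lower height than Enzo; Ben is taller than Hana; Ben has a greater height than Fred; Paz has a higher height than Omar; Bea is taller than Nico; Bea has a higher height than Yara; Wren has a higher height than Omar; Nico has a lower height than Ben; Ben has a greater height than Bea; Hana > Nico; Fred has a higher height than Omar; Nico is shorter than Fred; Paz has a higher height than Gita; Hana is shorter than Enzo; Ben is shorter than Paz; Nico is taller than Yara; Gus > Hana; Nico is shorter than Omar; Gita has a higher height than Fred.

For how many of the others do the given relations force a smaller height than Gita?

4

From Gita the given relations immediately reach Omar, Fred.
From those, Nico — 3 in total.
From those, Yara — 4 in total.
Nothing else is reachable below Gita; 4 in all.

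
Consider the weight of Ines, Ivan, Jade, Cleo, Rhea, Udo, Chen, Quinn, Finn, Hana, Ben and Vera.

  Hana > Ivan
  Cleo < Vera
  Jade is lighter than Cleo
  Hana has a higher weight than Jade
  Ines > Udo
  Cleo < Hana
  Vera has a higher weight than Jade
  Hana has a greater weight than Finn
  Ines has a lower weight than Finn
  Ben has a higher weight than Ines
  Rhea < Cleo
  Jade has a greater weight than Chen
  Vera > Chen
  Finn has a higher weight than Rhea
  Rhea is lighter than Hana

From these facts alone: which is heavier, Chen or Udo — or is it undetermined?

Following every chain through Chen: above Chen we get Jade, Cleo, Vera, Hana.
Udo is not reached, and no chain runs the other way from Udo to Chen.
So the given relations leave the order of Chen and Udo undetermined.

undetermined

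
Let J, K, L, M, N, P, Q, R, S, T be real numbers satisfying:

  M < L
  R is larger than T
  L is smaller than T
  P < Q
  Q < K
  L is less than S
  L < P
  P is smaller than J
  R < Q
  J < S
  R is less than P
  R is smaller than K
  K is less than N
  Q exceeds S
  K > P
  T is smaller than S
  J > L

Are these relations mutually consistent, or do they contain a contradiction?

consistent

Every relation is compatible with M < L < T < R < P < J < S < Q < K < N; the set is consistent.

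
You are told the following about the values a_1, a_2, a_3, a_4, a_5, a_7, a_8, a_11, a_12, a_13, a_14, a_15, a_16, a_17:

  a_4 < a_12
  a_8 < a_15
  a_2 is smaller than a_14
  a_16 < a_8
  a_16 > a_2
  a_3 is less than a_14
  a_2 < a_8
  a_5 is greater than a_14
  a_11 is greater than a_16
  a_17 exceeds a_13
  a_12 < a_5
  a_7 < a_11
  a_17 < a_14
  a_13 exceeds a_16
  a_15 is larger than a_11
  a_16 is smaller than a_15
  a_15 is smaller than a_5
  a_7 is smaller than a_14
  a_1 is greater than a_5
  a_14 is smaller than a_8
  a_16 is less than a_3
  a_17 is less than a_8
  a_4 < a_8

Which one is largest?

Chaining downward from a_1: directly below it, a_5; then a_14, a_12, a_15; then a_2, a_7, a_16, a_3, a_4, a_17, a_11, a_8; then a_13.
That covers every other element, and nothing is given above a_1, so a_1 is the largest.

a_1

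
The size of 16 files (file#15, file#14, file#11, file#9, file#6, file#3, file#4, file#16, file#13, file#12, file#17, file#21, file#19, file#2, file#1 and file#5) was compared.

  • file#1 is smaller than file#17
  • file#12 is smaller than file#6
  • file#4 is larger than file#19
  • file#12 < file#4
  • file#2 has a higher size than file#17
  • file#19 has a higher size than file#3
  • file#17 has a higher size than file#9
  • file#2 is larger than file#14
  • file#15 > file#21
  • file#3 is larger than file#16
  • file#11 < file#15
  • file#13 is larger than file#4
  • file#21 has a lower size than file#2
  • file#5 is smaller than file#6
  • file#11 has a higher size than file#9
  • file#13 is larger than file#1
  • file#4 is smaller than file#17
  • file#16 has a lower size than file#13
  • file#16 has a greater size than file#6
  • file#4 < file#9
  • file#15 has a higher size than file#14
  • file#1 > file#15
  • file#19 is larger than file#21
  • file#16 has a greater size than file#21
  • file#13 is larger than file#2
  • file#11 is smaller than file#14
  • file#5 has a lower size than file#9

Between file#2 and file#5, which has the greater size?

Chaining the given relations: file#5 < file#6 < file#16 < file#3 < file#19 < file#4 < file#9 < file#11 < file#14 < file#15 < file#1 < file#17 < file#2.
So file#5 < file#2; file#2 is the larger of the two.

file#2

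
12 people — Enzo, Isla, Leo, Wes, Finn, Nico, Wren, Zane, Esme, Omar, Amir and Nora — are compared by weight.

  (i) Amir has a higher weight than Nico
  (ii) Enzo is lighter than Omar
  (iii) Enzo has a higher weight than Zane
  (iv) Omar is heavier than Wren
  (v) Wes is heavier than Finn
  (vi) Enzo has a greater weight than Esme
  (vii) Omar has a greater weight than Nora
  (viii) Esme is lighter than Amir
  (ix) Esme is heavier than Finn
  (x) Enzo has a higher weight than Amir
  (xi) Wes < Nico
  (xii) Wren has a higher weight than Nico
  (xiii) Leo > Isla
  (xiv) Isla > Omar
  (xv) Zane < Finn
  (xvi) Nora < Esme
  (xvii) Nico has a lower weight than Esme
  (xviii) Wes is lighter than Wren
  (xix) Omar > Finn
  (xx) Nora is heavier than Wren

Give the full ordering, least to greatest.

Zane < Finn < Wes < Nico < Wren < Nora < Esme < Amir < Enzo < Omar < Isla < Leo

The consecutive links are each given: Zane < Finn; Finn < Wes; Wes < Nico; Nico < Wren; Wren < Nora; Nora < Esme; Esme < Amir; Amir < Enzo; Enzo < Omar; Omar < Isla; Isla < Leo.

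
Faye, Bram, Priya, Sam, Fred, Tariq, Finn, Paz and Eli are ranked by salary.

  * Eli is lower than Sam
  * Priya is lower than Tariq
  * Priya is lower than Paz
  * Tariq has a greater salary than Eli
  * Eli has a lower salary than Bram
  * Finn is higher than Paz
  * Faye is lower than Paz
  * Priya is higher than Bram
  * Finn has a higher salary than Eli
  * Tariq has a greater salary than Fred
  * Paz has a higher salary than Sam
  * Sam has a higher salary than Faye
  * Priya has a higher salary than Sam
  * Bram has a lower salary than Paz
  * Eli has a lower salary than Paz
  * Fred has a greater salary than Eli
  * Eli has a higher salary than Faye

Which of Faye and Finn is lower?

Faye

Link the given pairs in sequence: Faye < Eli; Eli < Sam; Sam < Priya; Priya < Paz; Paz < Finn.
Chaining these gives Faye < Eli < Sam < Priya < Paz < Finn.
So Faye < Finn; Faye is the lower of the two.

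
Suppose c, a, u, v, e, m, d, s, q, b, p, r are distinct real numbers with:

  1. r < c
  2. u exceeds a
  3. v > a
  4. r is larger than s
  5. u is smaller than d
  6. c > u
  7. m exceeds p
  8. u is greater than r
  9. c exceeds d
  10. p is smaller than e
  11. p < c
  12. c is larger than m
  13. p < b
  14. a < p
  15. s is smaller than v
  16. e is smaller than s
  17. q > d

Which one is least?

Chaining upward from a: directly above it, p, v, u; then e, b, m, d, c; then s, q; then r.
That covers every other element, and nothing is given below a, so a is the least.

a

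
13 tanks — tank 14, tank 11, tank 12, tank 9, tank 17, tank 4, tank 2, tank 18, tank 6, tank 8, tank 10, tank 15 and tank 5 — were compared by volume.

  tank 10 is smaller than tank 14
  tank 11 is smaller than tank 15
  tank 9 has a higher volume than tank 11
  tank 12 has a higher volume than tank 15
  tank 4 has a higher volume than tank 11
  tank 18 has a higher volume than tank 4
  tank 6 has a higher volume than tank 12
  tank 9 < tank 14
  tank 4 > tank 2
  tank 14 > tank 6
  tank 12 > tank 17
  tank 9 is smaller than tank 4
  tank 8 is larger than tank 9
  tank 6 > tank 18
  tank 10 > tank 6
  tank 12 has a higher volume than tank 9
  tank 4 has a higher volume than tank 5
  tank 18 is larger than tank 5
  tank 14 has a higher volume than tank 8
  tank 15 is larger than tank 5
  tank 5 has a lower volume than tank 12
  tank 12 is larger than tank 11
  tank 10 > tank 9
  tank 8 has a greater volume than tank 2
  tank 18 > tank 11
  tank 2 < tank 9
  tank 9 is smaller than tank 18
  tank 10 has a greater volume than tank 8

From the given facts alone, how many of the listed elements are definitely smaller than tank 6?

9

From tank 6 the given relations immediately reach tank 12, tank 18.
From those, tank 17, tank 11, tank 9, tank 5, tank 4, tank 15 — 8 in total.
From those, tank 2 — 9 in total.
Nothing else is reachable below tank 6; 9 in all.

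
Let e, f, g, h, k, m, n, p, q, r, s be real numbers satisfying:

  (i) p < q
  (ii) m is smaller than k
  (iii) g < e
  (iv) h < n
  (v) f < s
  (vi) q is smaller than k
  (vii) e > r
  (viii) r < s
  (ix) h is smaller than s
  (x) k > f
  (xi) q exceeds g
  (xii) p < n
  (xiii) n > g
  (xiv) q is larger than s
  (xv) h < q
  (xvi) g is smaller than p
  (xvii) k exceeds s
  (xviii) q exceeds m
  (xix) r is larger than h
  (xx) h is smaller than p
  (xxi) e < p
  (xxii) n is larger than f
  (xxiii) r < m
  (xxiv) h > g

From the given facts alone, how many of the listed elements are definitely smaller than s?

From s the given relations immediately reach f, h, r.
From those, g — 4 in total.
Nothing else is reachable below s; 4 in all.

4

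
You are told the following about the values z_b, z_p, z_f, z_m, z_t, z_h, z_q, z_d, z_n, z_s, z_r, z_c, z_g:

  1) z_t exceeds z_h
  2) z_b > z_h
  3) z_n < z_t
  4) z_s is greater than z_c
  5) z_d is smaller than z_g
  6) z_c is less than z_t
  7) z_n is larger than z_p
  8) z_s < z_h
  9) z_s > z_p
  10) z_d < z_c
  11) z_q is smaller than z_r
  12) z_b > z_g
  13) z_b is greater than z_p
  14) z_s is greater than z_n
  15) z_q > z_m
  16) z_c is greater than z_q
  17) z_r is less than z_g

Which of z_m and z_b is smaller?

z_m

Link the given pairs in sequence: z_m < z_q; z_q < z_c; z_c < z_s; z_s < z_h; z_h < z_b.
Chaining these gives z_m < z_q < z_c < z_s < z_h < z_b.
So z_m < z_b; z_m is the smaller of the two.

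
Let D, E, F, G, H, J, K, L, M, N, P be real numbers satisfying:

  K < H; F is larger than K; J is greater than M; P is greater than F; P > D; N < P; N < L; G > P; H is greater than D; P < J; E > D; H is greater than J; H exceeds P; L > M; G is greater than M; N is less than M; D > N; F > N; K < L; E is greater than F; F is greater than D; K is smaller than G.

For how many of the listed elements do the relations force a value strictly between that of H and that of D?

3

Chaining upward from D reaches: F, P, J, G, E.
Chaining downward from H reaches: K, N, F, P, M, J.
Strictly between D and H are those in both lists: F, P, J — 3 elements.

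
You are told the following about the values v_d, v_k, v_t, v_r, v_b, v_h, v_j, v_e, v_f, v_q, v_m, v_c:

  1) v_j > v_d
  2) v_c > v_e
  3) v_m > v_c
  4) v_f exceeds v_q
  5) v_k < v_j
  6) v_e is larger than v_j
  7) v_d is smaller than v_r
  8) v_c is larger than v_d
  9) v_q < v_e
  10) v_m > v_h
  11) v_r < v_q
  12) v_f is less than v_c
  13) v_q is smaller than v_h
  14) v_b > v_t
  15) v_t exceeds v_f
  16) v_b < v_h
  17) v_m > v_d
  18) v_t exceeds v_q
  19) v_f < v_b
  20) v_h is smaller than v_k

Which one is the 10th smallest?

v_e

The consecutive relations fix a unique order: v_d < v_r < v_q < v_f < v_t < v_b < v_h < v_k < v_j < v_e < v_c < v_m.
Counting 10 from the smallest end gives v_e.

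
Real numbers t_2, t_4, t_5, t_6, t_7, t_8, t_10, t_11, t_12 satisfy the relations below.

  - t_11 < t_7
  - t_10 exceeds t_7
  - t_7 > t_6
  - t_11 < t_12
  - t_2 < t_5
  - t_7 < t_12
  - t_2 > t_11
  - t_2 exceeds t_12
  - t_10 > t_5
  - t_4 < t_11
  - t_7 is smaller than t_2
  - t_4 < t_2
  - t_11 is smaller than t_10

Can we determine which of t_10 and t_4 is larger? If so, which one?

t_10

The relevant relations are t_4 < t_11; t_11 < t_7; t_7 < t_12; t_12 < t_2; t_2 < t_5; t_5 < t_10.
Together: t_4 < t_11 < t_7 < t_12 < t_2 < t_5 < t_10.
So t_10 is larger.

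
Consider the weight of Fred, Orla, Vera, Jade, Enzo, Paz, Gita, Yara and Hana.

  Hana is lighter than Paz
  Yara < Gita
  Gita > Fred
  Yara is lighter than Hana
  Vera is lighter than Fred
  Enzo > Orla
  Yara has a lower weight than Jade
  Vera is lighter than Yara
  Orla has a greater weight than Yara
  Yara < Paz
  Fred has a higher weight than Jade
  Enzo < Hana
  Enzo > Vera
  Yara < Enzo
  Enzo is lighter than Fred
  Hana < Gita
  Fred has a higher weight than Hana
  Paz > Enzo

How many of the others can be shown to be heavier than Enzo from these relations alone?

The elements the relations force above Enzo are Hana, Paz, Fred, Gita — no chain reaches any other.
That is 4.

4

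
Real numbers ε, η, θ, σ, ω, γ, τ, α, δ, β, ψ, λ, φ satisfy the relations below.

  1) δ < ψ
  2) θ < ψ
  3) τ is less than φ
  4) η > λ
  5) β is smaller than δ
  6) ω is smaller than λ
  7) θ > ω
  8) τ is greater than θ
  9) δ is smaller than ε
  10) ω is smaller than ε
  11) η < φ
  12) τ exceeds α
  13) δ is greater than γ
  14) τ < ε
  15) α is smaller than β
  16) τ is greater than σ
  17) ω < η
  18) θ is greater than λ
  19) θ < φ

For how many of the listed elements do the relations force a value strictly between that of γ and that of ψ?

Chaining upward from γ reaches: δ, ε.
Chaining downward from ψ reaches: ω, λ, α, β, θ, δ.
Strictly between γ and ψ are those in both lists: δ — 1 element.

1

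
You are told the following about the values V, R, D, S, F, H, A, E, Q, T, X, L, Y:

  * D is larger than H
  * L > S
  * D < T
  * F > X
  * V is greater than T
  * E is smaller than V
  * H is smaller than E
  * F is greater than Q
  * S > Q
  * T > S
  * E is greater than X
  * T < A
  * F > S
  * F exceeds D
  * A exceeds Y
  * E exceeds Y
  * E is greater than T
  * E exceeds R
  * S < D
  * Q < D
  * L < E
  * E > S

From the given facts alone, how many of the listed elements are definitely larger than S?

7

From S the given relations immediately reach L, D, T, E, F.
From those, V, A — 7 in total.
No other element is forced above S by the given relations, so the count is 7.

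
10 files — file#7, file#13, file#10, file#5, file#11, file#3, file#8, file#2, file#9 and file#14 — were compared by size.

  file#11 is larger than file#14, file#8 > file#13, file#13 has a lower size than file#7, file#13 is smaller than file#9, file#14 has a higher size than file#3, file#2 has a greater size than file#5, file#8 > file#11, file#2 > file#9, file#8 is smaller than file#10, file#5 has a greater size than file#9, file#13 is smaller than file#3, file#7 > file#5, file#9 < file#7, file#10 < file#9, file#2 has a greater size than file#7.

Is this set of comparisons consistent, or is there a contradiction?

Every relation is compatible with file#13 < file#3 < file#14 < file#11 < file#8 < file#10 < file#9 < file#5 < file#7 < file#2; the set is consistent.

consistent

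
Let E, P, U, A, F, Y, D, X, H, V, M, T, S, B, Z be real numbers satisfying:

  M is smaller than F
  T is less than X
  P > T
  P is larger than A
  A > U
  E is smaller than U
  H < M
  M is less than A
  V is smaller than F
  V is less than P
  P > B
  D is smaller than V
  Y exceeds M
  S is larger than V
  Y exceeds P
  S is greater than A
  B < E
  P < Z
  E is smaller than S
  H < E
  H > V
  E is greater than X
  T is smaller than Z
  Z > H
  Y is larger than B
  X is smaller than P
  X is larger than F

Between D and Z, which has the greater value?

Z

Link the given pairs in sequence: D < V; V < H; H < M; M < F; F < X; X < E; E < U; U < A; A < P; P < Z.
Together: D < V < H < M < F < X < E < U < A < P < Z.
So D < Z; Z is the larger of the two.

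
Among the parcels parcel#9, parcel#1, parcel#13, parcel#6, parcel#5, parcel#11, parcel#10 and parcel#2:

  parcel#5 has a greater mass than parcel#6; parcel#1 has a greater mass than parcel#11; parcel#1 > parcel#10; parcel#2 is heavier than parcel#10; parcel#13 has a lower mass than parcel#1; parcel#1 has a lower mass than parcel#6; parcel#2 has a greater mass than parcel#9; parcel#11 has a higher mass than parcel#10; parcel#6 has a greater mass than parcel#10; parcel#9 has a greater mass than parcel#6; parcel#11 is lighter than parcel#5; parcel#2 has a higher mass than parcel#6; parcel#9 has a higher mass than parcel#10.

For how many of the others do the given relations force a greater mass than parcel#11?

The elements the relations force above parcel#11 are parcel#1, parcel#6, parcel#9, parcel#2, parcel#5 — no chain reaches any other.
That is 5.

5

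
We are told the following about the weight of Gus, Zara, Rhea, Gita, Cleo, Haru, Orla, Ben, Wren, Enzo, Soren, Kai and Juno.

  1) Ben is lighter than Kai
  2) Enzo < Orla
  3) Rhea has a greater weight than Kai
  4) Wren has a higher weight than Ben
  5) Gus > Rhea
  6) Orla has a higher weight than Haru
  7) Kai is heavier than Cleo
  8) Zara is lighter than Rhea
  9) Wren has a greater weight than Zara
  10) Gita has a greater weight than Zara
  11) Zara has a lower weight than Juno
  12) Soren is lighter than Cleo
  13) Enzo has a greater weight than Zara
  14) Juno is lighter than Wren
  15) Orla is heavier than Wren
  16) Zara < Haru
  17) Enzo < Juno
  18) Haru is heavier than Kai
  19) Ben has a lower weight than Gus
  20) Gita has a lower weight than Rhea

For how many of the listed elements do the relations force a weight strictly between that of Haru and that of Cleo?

1

Chaining upward from Cleo reaches: Kai, Rhea, Orla, Gus.
Chaining downward from Haru reaches: Soren, Ben, Zara, Kai.
Strictly between Cleo and Haru are those in both lists: Kai — 1 element.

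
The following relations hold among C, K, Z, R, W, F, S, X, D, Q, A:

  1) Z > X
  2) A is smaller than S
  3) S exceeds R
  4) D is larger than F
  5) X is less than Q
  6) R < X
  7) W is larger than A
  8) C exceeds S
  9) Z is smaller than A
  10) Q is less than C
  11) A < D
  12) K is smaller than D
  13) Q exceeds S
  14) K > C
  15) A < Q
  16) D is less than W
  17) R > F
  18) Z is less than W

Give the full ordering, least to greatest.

Nothing is placed below F, so it is least; from there F < R; R < X; X < Z; Z < A; A < S; S < Q; Q < C; C < K; K < D; D < W, each given directly.

F < R < X < Z < A < S < Q < C < K < D < W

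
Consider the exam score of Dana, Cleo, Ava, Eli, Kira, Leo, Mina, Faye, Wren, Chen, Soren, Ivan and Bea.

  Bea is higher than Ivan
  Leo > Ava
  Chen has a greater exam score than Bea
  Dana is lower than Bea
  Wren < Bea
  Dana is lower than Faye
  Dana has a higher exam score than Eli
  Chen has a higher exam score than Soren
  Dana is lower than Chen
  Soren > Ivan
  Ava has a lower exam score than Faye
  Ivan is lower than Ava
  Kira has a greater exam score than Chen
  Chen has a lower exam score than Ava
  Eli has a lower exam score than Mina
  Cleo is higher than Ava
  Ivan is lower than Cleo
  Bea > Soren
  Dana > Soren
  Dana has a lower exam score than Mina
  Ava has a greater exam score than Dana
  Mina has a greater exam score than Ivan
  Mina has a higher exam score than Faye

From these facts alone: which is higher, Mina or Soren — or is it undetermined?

Mina

The relevant relations are Soren < Dana; Dana < Bea; Bea < Chen; Chen < Ava; Ava < Faye; Faye < Mina.
Together: Soren < Dana < Bea < Chen < Ava < Faye < Mina.
So Mina is higher.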